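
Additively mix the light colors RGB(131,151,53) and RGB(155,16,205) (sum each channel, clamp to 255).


Additive: each channel = min(255, C₁+C₂)
R: 131+155 = 286 → 255
G: 151+16 = 167 → 167
B: 53+205 = 258 → 255
= RGB(255, 167, 255)


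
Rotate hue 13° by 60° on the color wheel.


New hue = (H + rotation) mod 360
New hue = (13 + 60) mod 360
= 73 mod 360
= 73°


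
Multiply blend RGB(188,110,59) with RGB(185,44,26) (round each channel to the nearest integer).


Multiply: C = A×B/255, rounded to nearest integer
R: 188×185/255 = 34780/255 ≈ 136.392 → 136
G: 110×44/255 = 4840/255 ≈ 18.980 → 19
B: 59×26/255 = 1534/255 ≈ 6.016 → 6
= RGB(136, 19, 6)


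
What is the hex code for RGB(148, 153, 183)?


R = 148 → 94 (hex)
G = 153 → 99 (hex)
B = 183 → B7 (hex)
Hex = #9499B7


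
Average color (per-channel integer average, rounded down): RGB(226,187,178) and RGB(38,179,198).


Midpoint: each channel = ⌊(C₁+C₂)/2⌋
R: ⌊(226+38)/2⌋ = 132
G: ⌊(187+179)/2⌋ = 183
B: ⌊(178+198)/2⌋ = 188
= RGB(132, 183, 188)


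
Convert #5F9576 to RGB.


5F → 95 (R)
95 → 149 (G)
76 → 118 (B)
= RGB(95, 149, 118)


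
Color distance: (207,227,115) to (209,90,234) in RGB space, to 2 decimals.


d = √[(R₁-R₂)² + (G₁-G₂)² + (B₁-B₂)²]
d = √[(207-209)² + (227-90)² + (115-234)²]
d = √[4 + 18769 + 14161]
d = √32934
d ≈ 181.48


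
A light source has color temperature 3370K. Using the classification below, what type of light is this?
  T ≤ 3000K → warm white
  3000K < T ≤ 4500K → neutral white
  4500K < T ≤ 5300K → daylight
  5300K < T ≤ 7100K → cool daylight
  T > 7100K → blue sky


Temperature: 3370K
3000K < 3370K ≤ 4500K → neutral white
Classification: neutral white


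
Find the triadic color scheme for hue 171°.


Triadic: equally spaced at 120° intervals
H1 = 171°
H2 = (171 + 120) mod 360 = 291°
H3 = (171 + 240) mod 360 = 51°
Triadic = 171°, 291°, 51°


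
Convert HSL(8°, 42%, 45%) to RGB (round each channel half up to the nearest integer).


H=8°, S=0.42, L=0.45
C = (1-|2L-1|)×S = (1-|-0.10|)×0.42 = 0.378
H' = H/60 = 8/60 ≈ 0.1333; X = C×(1-|H' mod 2 - 1|) = 0.0504
m = L - C/2 = 0.45 - 0.189 = 0.261
Sector ⌊H'⌋ = 0 → (R',G',B') = (0.378, 0.0504, 0.0)
RGB = ((R'+m)×255, (G'+m)×255, (B'+m)×255) = (162.945, 79.407, 66.555)
Round half up → RGB(163, 79, 67)


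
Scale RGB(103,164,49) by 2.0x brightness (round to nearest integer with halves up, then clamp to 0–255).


Multiply each channel by 2.0, round half up, clamp to [0, 255]
R: 103×2.0 = 206
G: 164×2.0 = 328 → clamp → 255
B: 49×2.0 = 98
= RGB(206, 255, 98)


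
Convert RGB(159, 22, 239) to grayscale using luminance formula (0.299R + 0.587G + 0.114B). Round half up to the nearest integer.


Gray = 0.299×R + 0.587×G + 0.114×B
Gray = 0.299×159 + 0.587×22 + 0.114×239
Gray = 47.541 + 12.914 + 27.246
Gray = 87.701 → round half up → 88
Gray = 88


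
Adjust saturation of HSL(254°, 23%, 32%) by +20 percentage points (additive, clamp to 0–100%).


Original S = 23%
Adjustment = +20 percentage points
New S = 23 + (20) = 43
Clamp to [0, 100] → 43
= HSL(254°, 43%, 32%)


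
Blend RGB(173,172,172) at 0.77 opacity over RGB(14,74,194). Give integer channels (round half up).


C = α×F + (1-α)×B, with 1-α = 0.23
R: 0.77×173 + 0.23×14 = 133.21 + 3.22 = 136.43 → 136
G: 0.77×172 + 0.23×74 = 132.44 + 17.02 = 149.46 → 149
B: 0.77×172 + 0.23×194 = 132.44 + 44.62 = 177.06 → 177
= RGB(136, 149, 177)


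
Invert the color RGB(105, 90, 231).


Invert: (255-R, 255-G, 255-B)
R: 255-105 = 150
G: 255-90 = 165
B: 255-231 = 24
= RGB(150, 165, 24)


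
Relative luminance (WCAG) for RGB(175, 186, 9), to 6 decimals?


Linearize each channel (sRGB transfer function): c = v/255; c_lin = c/12.92 if c ≤ 0.04045, else ((c+0.055)/1.055)^2.4
  R: 175/255 ≈ 0.686275 > 0.04045 → ((0.686275+0.055)/1.055)^2.4 ≈ 0.428690
  G: 186/255 ≈ 0.729412 > 0.04045 → ((0.729412+0.055)/1.055)^2.4 ≈ 0.491021
  B: 9/255 ≈ 0.035294 ≤ 0.04045 → 0.035294/12.92 ≈ 0.002732
R_lin = 0.428690, G_lin = 0.491021, B_lin = 0.002732
L = 0.2126×R + 0.7152×G + 0.0722×B
L = 0.2126×0.428690 + 0.7152×0.491021 + 0.0722×0.002732
L ≈ 0.442515


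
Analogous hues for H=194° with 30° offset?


Base hue: 194°
Left analog: (194 - 30) mod 360 = 164°
Right analog: (194 + 30) mod 360 = 224°
Analogous hues = 164° and 224°


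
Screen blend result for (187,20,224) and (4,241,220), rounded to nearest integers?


Screen: C = 255 - (255-A)×(255-B)/255, rounded to nearest integer
R: 255 - (255-187)×(255-4)/255 = 255 - 17068/255 ≈ 255 - 66.933 = 188.067 → 188
G: 255 - (255-20)×(255-241)/255 = 255 - 3290/255 ≈ 255 - 12.902 = 242.098 → 242
B: 255 - (255-224)×(255-220)/255 = 255 - 1085/255 ≈ 255 - 4.255 = 250.745 → 251
= RGB(188, 242, 251)


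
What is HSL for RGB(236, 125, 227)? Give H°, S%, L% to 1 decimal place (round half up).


Normalize: R'=236/255≈0.9255, G'=125/255≈0.4902, B'=227/255≈0.8902
Max=236/255, Min=125/255, Δ=Max-Min=111/255
L = (Max+Min)/2 = (236+125)/510 = 361/510 = 0.70784… → L = 70.8%
L > 0.5 → S = Δ/(2-Max-Min) = 111/(510-236-125) = 111/149 = 0.74496… → S = 74.5%
(the 1/255 factors cancel in S and H, so raw channel differences can be used)
Max is R' → H = 60 × (((G-B)/Δ) mod 6) = 60 × (((125-227)/111) mod 6)
  (-102)/111 = -0.9189…; negative, so add 6 → 5.0810…
  H = 60 × 5.0810… = 304.864…° → H = 304.9°
= HSL(304.9°, 74.5%, 70.8%)


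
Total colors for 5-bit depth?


Colors = 2^bits = 2^5
= 32 colors


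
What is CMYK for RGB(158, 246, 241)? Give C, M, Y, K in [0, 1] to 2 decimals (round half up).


R'=158/255≈0.6196, G'=246/255≈0.9647, B'=241/255≈0.9451
K = 1 - max(R',G',B') = 1 - 246/255 = 9/255 = 0.03529… → 0.04
(1-R'-K)/(1-K) simplifies to (max-R)/max with max = 246:
C = (246-158)/246 = 88/246 = 0.35772… → 0.36
M = (246-246)/246 = 0/246 = 0 → 0.00
Y = (246-241)/246 = 5/246 = 0.02032… → 0.02
= CMYK(0.36, 0.00, 0.02, 0.04)


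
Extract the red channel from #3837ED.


Color: #3837ED
R = 38 = 56
G = 37 = 55
B = ED = 237
Red = 56


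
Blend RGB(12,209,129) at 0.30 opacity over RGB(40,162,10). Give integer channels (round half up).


C = α×F + (1-α)×B, with 1-α = 0.70
R: 0.30×12 + 0.70×40 = 3.60 + 28.00 = 31.60 → 32
G: 0.30×209 + 0.70×162 = 62.70 + 113.40 = 176.10 → 176
B: 0.30×129 + 0.70×10 = 38.70 + 7.00 = 45.70 → 46
= RGB(32, 176, 46)


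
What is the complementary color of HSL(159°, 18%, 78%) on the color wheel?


Complement = opposite side of color wheel = hue + 180°
H' = (159 + 180) mod 360 = 339°
S and L unchanged.
= HSL(339°, 18%, 78%)


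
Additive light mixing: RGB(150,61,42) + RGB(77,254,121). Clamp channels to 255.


Additive: each channel = min(255, C₁+C₂)
R: 150+77 = 227 → 227
G: 61+254 = 315 → 255
B: 42+121 = 163 → 163
= RGB(227, 255, 163)


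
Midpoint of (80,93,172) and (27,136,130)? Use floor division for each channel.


Midpoint: each channel = ⌊(C₁+C₂)/2⌋
R: ⌊(80+27)/2⌋ = 53
G: ⌊(93+136)/2⌋ = 114
B: ⌊(172+130)/2⌋ = 151
= RGB(53, 114, 151)


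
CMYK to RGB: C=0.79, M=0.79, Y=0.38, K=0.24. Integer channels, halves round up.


R = 255 × (1-C) × (1-K) = 255 × 0.21 × 0.76 = 40.698 → 41
G = 255 × (1-M) × (1-K) = 255 × 0.21 × 0.76 = 40.698 → 41
B = 255 × (1-Y) × (1-K) = 255 × 0.62 × 0.76 = 120.156 → 120
= RGB(41, 41, 120)


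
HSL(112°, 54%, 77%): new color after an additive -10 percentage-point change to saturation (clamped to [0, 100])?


Original S = 54%
Adjustment = -10 percentage points
New S = 54 + (-10) = 44
Clamp to [0, 100] → 44
= HSL(112°, 44%, 77%)


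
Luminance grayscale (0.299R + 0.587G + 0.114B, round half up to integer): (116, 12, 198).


Gray = 0.299×R + 0.587×G + 0.114×B
Gray = 0.299×116 + 0.587×12 + 0.114×198
Gray = 34.684 + 7.044 + 22.572
Gray = 64.300 → round half up → 64
Gray = 64


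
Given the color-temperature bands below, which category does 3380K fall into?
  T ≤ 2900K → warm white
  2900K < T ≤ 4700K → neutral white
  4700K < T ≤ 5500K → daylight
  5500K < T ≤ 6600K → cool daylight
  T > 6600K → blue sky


Temperature: 3380K
2900K < 3380K ≤ 4700K → neutral white
Classification: neutral white


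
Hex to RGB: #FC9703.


FC → 252 (R)
97 → 151 (G)
03 → 3 (B)
= RGB(252, 151, 3)


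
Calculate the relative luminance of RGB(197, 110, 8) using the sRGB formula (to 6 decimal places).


Linearize each channel (sRGB transfer function): c = v/255; c_lin = c/12.92 if c ≤ 0.04045, else ((c+0.055)/1.055)^2.4
  R: 197/255 ≈ 0.772549 > 0.04045 → ((0.772549+0.055)/1.055)^2.4 ≈ 0.558340
  G: 110/255 ≈ 0.431373 > 0.04045 → ((0.431373+0.055)/1.055)^2.4 ≈ 0.155926
  B: 8/255 ≈ 0.031373 ≤ 0.04045 → 0.031373/12.92 ≈ 0.002428
R_lin = 0.558340, G_lin = 0.155926, B_lin = 0.002428
L = 0.2126×R + 0.7152×G + 0.0722×B
L = 0.2126×0.558340 + 0.7152×0.155926 + 0.0722×0.002428
L ≈ 0.230397


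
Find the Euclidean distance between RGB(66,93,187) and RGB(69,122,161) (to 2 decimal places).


d = √[(R₁-R₂)² + (G₁-G₂)² + (B₁-B₂)²]
d = √[(66-69)² + (93-122)² + (187-161)²]
d = √[9 + 841 + 676]
d = √1526
d ≈ 39.06


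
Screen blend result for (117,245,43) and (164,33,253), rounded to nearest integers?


Screen: C = 255 - (255-A)×(255-B)/255, rounded to nearest integer
R: 255 - (255-117)×(255-164)/255 = 255 - 12558/255 ≈ 255 - 49.247 = 205.753 → 206
G: 255 - (255-245)×(255-33)/255 = 255 - 2220/255 ≈ 255 - 8.706 = 246.294 → 246
B: 255 - (255-43)×(255-253)/255 = 255 - 424/255 ≈ 255 - 1.663 = 253.337 → 253
= RGB(206, 246, 253)


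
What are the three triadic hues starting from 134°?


Triadic: equally spaced at 120° intervals
H1 = 134°
H2 = (134 + 120) mod 360 = 254°
H3 = (134 + 240) mod 360 = 14°
Triadic = 134°, 254°, 14°


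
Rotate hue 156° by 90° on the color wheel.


New hue = (H + rotation) mod 360
New hue = (156 + 90) mod 360
= 246 mod 360
= 246°


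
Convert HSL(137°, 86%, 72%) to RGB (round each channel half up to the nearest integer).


H=137°, S=0.86, L=0.72
C = (1-|2L-1|)×S = (1-|0.44|)×0.86 = 0.4816
H' = H/60 = 137/60 ≈ 2.2833; X = C×(1-|H' mod 2 - 1|) ≈ 0.1365
m = L - C/2 = 0.72 - 0.2408 = 0.4792
Sector ⌊H'⌋ = 2 → (R',G',B') = (0.0, 0.4816, ≈0.1365)
RGB = ((R'+m)×255, (G'+m)×255, (B'+m)×255) = (122.196, 245.004, 156.9916)
Round half up → RGB(122, 245, 157)


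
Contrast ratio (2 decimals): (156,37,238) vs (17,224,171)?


Linearize each sRGB channel c=v/255: c/12.92 if c ≤ 0.04045 else ((c+0.055)/1.055)^2.4
L = 0.2126×R_lin + 0.7152×G_lin + 0.0722×B_lin
Color 1 (156,37,238):
  R=156: 156/255≈0.6118 > 0.04045 → ((0.6118+0.055)/1.055)^2.4 ≈ 0.33245
  G=37: 37/255≈0.1451 > 0.04045 → ((0.1451+0.055)/1.055)^2.4 ≈ 0.01850
  B=238: 238/255≈0.9333 > 0.04045 → ((0.9333+0.055)/1.055)^2.4 ≈ 0.85499
  L1 = 0.2126×0.33245 + 0.7152×0.01850 + 0.0722×0.85499 ≈ 0.14564
Color 2 (17,224,171):
  R=17: 17/255≈0.0667 > 0.04045 → ((0.0667+0.055)/1.055)^2.4 ≈ 0.00561
  G=224: 224/255≈0.8784 > 0.04045 → ((0.8784+0.055)/1.055)^2.4 ≈ 0.74540
  B=171: 171/255≈0.6706 > 0.04045 → ((0.6706+0.055)/1.055)^2.4 ≈ 0.40724
  L2 = 0.2126×0.00561 + 0.7152×0.74540 + 0.0722×0.40724 ≈ 0.56371
Lighter = 0.56371, Darker = 0.14564
Ratio = (L_lighter + 0.05) / (L_darker + 0.05)
Ratio = (0.56371 + 0.05) / (0.14564 + 0.05) = 0.61371 / 0.19564 ≈ 3.1369
Ratio ≈ 3.14:1


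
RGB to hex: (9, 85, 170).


R = 9 → 09 (hex)
G = 85 → 55 (hex)
B = 170 → AA (hex)
Hex = #0955AA


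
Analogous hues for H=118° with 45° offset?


Base hue: 118°
Left analog: (118 - 45) mod 360 = 73°
Right analog: (118 + 45) mod 360 = 163°
Analogous hues = 73° and 163°


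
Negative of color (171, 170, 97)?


Invert: (255-R, 255-G, 255-B)
R: 255-171 = 84
G: 255-170 = 85
B: 255-97 = 158
= RGB(84, 85, 158)


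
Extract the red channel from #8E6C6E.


Color: #8E6C6E
R = 8E = 142
G = 6C = 108
B = 6E = 110
Red = 142


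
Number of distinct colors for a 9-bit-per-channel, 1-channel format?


Total bits = 9 bits/channel × 1 channels = 9 bits
Distinct colors = 2^9
= 512 colors


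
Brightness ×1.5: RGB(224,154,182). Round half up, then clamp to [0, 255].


Multiply each channel by 1.5, round half up, clamp to [0, 255]
R: 224×1.5 = 336 → clamp → 255
G: 154×1.5 = 231
B: 182×1.5 = 273 → clamp → 255
= RGB(255, 231, 255)


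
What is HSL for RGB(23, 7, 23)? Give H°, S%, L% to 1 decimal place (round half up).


Normalize: R'=23/255≈0.0902, G'=7/255≈0.0275, B'=23/255≈0.0902
Max=23/255, Min=7/255, Δ=Max-Min=16/255
L = (Max+Min)/2 = (23+7)/510 = 30/510 = 0.05882… → L = 5.9%
L ≤ 0.5 → S = Δ/(Max+Min) = 16/(23+7) = 16/30 = 0.53333… → S = 53.3%
(the 1/255 factors cancel in S and H, so raw channel differences can be used)
Max is R' → H = 60 × (((G-B)/Δ) mod 6) = 60 × (((7-23)/16) mod 6)
  (-16)/16 = -1; negative, so add 6 → 5
  H = 60 × 5 = 300° → H = 300.0°
= HSL(300.0°, 53.3%, 5.9%)


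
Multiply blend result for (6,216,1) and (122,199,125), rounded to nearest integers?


Multiply: C = A×B/255, rounded to nearest integer
R: 6×122/255 = 732/255 ≈ 2.871 → 3
G: 216×199/255 = 42984/255 ≈ 168.565 → 169
B: 1×125/255 = 125/255 ≈ 0.490 → 0
= RGB(3, 169, 0)


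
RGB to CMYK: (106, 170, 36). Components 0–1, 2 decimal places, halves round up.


R'=106/255≈0.4157, G'=170/255≈0.6667, B'=36/255≈0.1412
K = 1 - max(R',G',B') = 1 - 170/255 = 85/255 = 0.33333… → 0.33
(1-R'-K)/(1-K) simplifies to (max-R)/max with max = 170:
C = (170-106)/170 = 64/170 = 0.37647… → 0.38
M = (170-170)/170 = 0/170 = 0 → 0.00
Y = (170-36)/170 = 134/170 = 0.78823… → 0.79
= CMYK(0.38, 0.00, 0.79, 0.33)


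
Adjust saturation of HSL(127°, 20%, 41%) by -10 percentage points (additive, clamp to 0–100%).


Original S = 20%
Adjustment = -10 percentage points
New S = 20 + (-10) = 10
Clamp to [0, 100] → 10
= HSL(127°, 10%, 41%)


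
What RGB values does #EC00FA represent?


EC → 236 (R)
00 → 0 (G)
FA → 250 (B)
= RGB(236, 0, 250)


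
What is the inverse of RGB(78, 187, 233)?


Invert: (255-R, 255-G, 255-B)
R: 255-78 = 177
G: 255-187 = 68
B: 255-233 = 22
= RGB(177, 68, 22)


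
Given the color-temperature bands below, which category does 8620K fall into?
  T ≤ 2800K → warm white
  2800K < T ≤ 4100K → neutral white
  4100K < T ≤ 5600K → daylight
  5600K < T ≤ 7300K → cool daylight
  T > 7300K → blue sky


Temperature: 8620K
8620K > 7300K → blue sky
Classification: blue sky


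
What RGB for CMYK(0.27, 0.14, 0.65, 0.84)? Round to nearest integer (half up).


R = 255 × (1-C) × (1-K) = 255 × 0.73 × 0.16 = 29.784 → 30
G = 255 × (1-M) × (1-K) = 255 × 0.86 × 0.16 = 35.088 → 35
B = 255 × (1-Y) × (1-K) = 255 × 0.35 × 0.16 = 14.28 → 14
= RGB(30, 35, 14)


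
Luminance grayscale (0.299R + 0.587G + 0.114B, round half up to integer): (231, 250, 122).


Gray = 0.299×R + 0.587×G + 0.114×B
Gray = 0.299×231 + 0.587×250 + 0.114×122
Gray = 69.069 + 146.750 + 13.908
Gray = 229.727 → round half up → 230
Gray = 230


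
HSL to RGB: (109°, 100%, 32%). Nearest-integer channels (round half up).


H=109°, S=1.00, L=0.32
C = (1-|2L-1|)×S = (1-|-0.36|)×1.00 = 0.64
H' = H/60 = 109/60 ≈ 1.8167; X = C×(1-|H' mod 2 - 1|) ≈ 0.1173
m = L - C/2 = 0.32 - 0.32 = 0
Sector ⌊H'⌋ = 1 → (R',G',B') = (≈0.1173, 0.64, 0.0)
RGB = ((R'+m)×255, (G'+m)×255, (B'+m)×255) = (29.92, 163.2, 0.0)
Round half up → RGB(30, 163, 0)


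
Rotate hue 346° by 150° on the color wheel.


New hue = (H + rotation) mod 360
New hue = (346 + 150) mod 360
= 496 mod 360
= 136°


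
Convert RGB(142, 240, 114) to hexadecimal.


R = 142 → 8E (hex)
G = 240 → F0 (hex)
B = 114 → 72 (hex)
Hex = #8EF072


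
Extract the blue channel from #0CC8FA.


Color: #0CC8FA
R = 0C = 12
G = C8 = 200
B = FA = 250
Blue = 250


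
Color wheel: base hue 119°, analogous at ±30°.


Base hue: 119°
Left analog: (119 - 30) mod 360 = 89°
Right analog: (119 + 30) mod 360 = 149°
Analogous hues = 89° and 149°


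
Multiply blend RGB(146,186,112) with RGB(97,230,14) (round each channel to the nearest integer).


Multiply: C = A×B/255, rounded to nearest integer
R: 146×97/255 = 14162/255 ≈ 55.537 → 56
G: 186×230/255 = 42780/255 ≈ 167.765 → 168
B: 112×14/255 = 1568/255 ≈ 6.149 → 6
= RGB(56, 168, 6)


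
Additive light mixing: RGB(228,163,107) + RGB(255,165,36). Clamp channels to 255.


Additive: each channel = min(255, C₁+C₂)
R: 228+255 = 483 → 255
G: 163+165 = 328 → 255
B: 107+36 = 143 → 143
= RGB(255, 255, 143)


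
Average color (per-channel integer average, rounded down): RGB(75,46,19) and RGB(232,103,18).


Midpoint: each channel = ⌊(C₁+C₂)/2⌋
R: ⌊(75+232)/2⌋ = 153
G: ⌊(46+103)/2⌋ = 74
B: ⌊(19+18)/2⌋ = 18
= RGB(153, 74, 18)


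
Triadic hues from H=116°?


Triadic: equally spaced at 120° intervals
H1 = 116°
H2 = (116 + 120) mod 360 = 236°
H3 = (116 + 240) mod 360 = 356°
Triadic = 116°, 236°, 356°


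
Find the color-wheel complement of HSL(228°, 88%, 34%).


Complement = opposite side of color wheel = hue + 180°
H' = (228 + 180) mod 360 = 48°
S and L unchanged.
= HSL(48°, 88%, 34%)


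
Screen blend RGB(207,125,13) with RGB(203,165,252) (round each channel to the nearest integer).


Screen: C = 255 - (255-A)×(255-B)/255, rounded to nearest integer
R: 255 - (255-207)×(255-203)/255 = 255 - 2496/255 ≈ 255 - 9.788 = 245.212 → 245
G: 255 - (255-125)×(255-165)/255 = 255 - 11700/255 ≈ 255 - 45.882 = 209.118 → 209
B: 255 - (255-13)×(255-252)/255 = 255 - 726/255 ≈ 255 - 2.847 = 252.153 → 252
= RGB(245, 209, 252)


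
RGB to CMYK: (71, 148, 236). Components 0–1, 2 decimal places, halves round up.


R'=71/255≈0.2784, G'=148/255≈0.5804, B'=236/255≈0.9255
K = 1 - max(R',G',B') = 1 - 236/255 = 19/255 = 0.07450… → 0.07
(1-R'-K)/(1-K) simplifies to (max-R)/max with max = 236:
C = (236-71)/236 = 165/236 = 0.69915… → 0.70
M = (236-148)/236 = 88/236 = 0.37288… → 0.37
Y = (236-236)/236 = 0/236 = 0 → 0.00
= CMYK(0.70, 0.37, 0.00, 0.07)


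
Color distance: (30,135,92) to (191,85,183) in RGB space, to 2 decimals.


d = √[(R₁-R₂)² + (G₁-G₂)² + (B₁-B₂)²]
d = √[(30-191)² + (135-85)² + (92-183)²]
d = √[25921 + 2500 + 8281]
d = √36702
d ≈ 191.58


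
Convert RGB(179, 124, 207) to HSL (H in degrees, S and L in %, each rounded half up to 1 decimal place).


Normalize: R'=179/255≈0.7020, G'=124/255≈0.4863, B'=207/255≈0.8118
Max=207/255, Min=124/255, Δ=Max-Min=83/255
L = (Max+Min)/2 = (207+124)/510 = 331/510 = 0.64901… → L = 64.9%
L > 0.5 → S = Δ/(2-Max-Min) = 83/(510-207-124) = 83/179 = 0.46368… → S = 46.4%
(the 1/255 factors cancel in S and H, so raw channel differences can be used)
Max is B' → H = 60 × ((R-G)/Δ + 4) = 60 × ((179-124)/83 + 4)
  55/83 + 4 = 0.6626… + 4 = 4.6626…
  H = 60 × 4.6626… = 279.759…° → H = 279.8°
= HSL(279.8°, 46.4%, 64.9%)


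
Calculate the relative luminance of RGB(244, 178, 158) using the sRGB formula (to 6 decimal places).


Linearize each channel (sRGB transfer function): c = v/255; c_lin = c/12.92 if c ≤ 0.04045, else ((c+0.055)/1.055)^2.4
  R: 244/255 ≈ 0.956863 > 0.04045 → ((0.956863+0.055)/1.055)^2.4 ≈ 0.904661
  G: 178/255 ≈ 0.698039 > 0.04045 → ((0.698039+0.055)/1.055)^2.4 ≈ 0.445201
  B: 158/255 ≈ 0.619608 > 0.04045 → ((0.619608+0.055)/1.055)^2.4 ≈ 0.341914
R_lin = 0.904661, G_lin = 0.445201, B_lin = 0.341914
L = 0.2126×R + 0.7152×G + 0.0722×B
L = 0.2126×0.904661 + 0.7152×0.445201 + 0.0722×0.341914
L ≈ 0.535425


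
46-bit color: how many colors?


Colors = 2^bits = 2^46
= 70,368,744,177,664 colors


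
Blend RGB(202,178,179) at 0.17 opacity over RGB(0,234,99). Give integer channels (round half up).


C = α×F + (1-α)×B, with 1-α = 0.83
R: 0.17×202 + 0.83×0 = 34.34 + 0.00 = 34.34 → 34
G: 0.17×178 + 0.83×234 = 30.26 + 194.22 = 224.48 → 224
B: 0.17×179 + 0.83×99 = 30.43 + 82.17 = 112.60 → 113
= RGB(34, 224, 113)


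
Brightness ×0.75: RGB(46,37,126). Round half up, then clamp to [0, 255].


Multiply each channel by 0.75, round half up, clamp to [0, 255]
R: 46×0.75 = 34.5 → round → 35
G: 37×0.75 = 27.75 → round → 28
B: 126×0.75 = 94.5 → round → 95
= RGB(35, 28, 95)


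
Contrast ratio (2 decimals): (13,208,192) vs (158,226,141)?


Linearize each sRGB channel c=v/255: c/12.92 if c ≤ 0.04045 else ((c+0.055)/1.055)^2.4
L = 0.2126×R_lin + 0.7152×G_lin + 0.0722×B_lin
Color 1 (13,208,192):
  R=13: 13/255≈0.0510 > 0.04045 → ((0.0510+0.055)/1.055)^2.4 ≈ 0.00402
  G=208: 208/255≈0.8157 > 0.04045 → ((0.8157+0.055)/1.055)^2.4 ≈ 0.63076
  B=192: 192/255≈0.7529 > 0.04045 → ((0.7529+0.055)/1.055)^2.4 ≈ 0.52712
  L1 = 0.2126×0.00402 + 0.7152×0.63076 + 0.0722×0.52712 ≈ 0.49003
Color 2 (158,226,141):
  R=158: 158/255≈0.6196 > 0.04045 → ((0.6196+0.055)/1.055)^2.4 ≈ 0.34191
  G=226: 226/255≈0.8863 > 0.04045 → ((0.8863+0.055)/1.055)^2.4 ≈ 0.76052
  B=141: 141/255≈0.5529 > 0.04045 → ((0.5529+0.055)/1.055)^2.4 ≈ 0.26636
  L2 = 0.2126×0.34191 + 0.7152×0.76052 + 0.0722×0.26636 ≈ 0.63585
Lighter = 0.63585, Darker = 0.49003
Ratio = (L_lighter + 0.05) / (L_darker + 0.05)
Ratio = (0.63585 + 0.05) / (0.49003 + 0.05) = 0.68585 / 0.54003 ≈ 1.2700
Ratio ≈ 1.27:1


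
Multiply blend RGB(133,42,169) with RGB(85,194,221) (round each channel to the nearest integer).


Multiply: C = A×B/255, rounded to nearest integer
R: 133×85/255 = 11305/255 ≈ 44.333 → 44
G: 42×194/255 = 8148/255 ≈ 31.953 → 32
B: 169×221/255 = 37349/255 ≈ 146.467 → 146
= RGB(44, 32, 146)


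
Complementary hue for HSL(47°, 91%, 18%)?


Complement = opposite side of color wheel = hue + 180°
H' = (47 + 180) mod 360 = 227°
S and L unchanged.
= HSL(227°, 91%, 18%)


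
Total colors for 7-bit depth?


Colors = 2^bits = 2^7
= 128 colors


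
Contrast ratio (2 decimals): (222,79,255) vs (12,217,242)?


Linearize each sRGB channel c=v/255: c/12.92 if c ≤ 0.04045 else ((c+0.055)/1.055)^2.4
L = 0.2126×R_lin + 0.7152×G_lin + 0.0722×B_lin
Color 1 (222,79,255):
  R=222: 222/255≈0.8706 > 0.04045 → ((0.8706+0.055)/1.055)^2.4 ≈ 0.73046
  G=79: 79/255≈0.3098 > 0.04045 → ((0.3098+0.055)/1.055)^2.4 ≈ 0.07819
  B=255: 255/255≈1.0000 > 0.04045 → ((1.0000+0.055)/1.055)^2.4 ≈ 1.00000
  L1 = 0.2126×0.73046 + 0.7152×0.07819 + 0.0722×1.00000 ≈ 0.28342
Color 2 (12,217,242):
  R=12: 12/255≈0.0471 > 0.04045 → ((0.0471+0.055)/1.055)^2.4 ≈ 0.00368
  G=217: 217/255≈0.8510 > 0.04045 → ((0.8510+0.055)/1.055)^2.4 ≈ 0.69387
  B=242: 242/255≈0.9490 > 0.04045 → ((0.9490+0.055)/1.055)^2.4 ≈ 0.88792
  L2 = 0.2126×0.00368 + 0.7152×0.69387 + 0.0722×0.88792 ≈ 0.56115
Lighter = 0.56115, Darker = 0.28342
Ratio = (L_lighter + 0.05) / (L_darker + 0.05)
Ratio = (0.56115 + 0.05) / (0.28342 + 0.05) = 0.61115 / 0.33342 ≈ 1.8330
Ratio ≈ 1.83:1


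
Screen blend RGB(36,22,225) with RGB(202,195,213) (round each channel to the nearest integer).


Screen: C = 255 - (255-A)×(255-B)/255, rounded to nearest integer
R: 255 - (255-36)×(255-202)/255 = 255 - 11607/255 ≈ 255 - 45.518 = 209.482 → 209
G: 255 - (255-22)×(255-195)/255 = 255 - 13980/255 ≈ 255 - 54.824 = 200.176 → 200
B: 255 - (255-225)×(255-213)/255 = 255 - 1260/255 ≈ 255 - 4.941 = 250.059 → 250
= RGB(209, 200, 250)


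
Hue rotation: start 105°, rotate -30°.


New hue = (H + rotation) mod 360
New hue = (105 -30) mod 360
= 75 mod 360
= 75°


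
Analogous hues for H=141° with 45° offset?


Base hue: 141°
Left analog: (141 - 45) mod 360 = 96°
Right analog: (141 + 45) mod 360 = 186°
Analogous hues = 96° and 186°


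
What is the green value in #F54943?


Color: #F54943
R = F5 = 245
G = 49 = 73
B = 43 = 67
Green = 73


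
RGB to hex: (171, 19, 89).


R = 171 → AB (hex)
G = 19 → 13 (hex)
B = 89 → 59 (hex)
Hex = #AB1359


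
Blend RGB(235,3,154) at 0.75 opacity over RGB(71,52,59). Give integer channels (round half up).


C = α×F + (1-α)×B, with 1-α = 0.25
R: 0.75×235 + 0.25×71 = 176.25 + 17.75 = 194.00 → 194
G: 0.75×3 + 0.25×52 = 2.25 + 13.00 = 15.25 → 15
B: 0.75×154 + 0.25×59 = 115.50 + 14.75 = 130.25 → 130
= RGB(194, 15, 130)


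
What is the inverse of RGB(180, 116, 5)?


Invert: (255-R, 255-G, 255-B)
R: 255-180 = 75
G: 255-116 = 139
B: 255-5 = 250
= RGB(75, 139, 250)


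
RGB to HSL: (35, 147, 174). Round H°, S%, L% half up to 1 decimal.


Normalize: R'=35/255≈0.1373, G'=147/255≈0.5765, B'=174/255≈0.6824
Max=174/255, Min=35/255, Δ=Max-Min=139/255
L = (Max+Min)/2 = (174+35)/510 = 209/510 = 0.40980… → L = 41.0%
L ≤ 0.5 → S = Δ/(Max+Min) = 139/(174+35) = 139/209 = 0.66507… → S = 66.5%
(the 1/255 factors cancel in S and H, so raw channel differences can be used)
Max is B' → H = 60 × ((R-G)/Δ + 4) = 60 × ((35-147)/139 + 4)
  -112/139 + 4 = -0.8057… + 4 = 3.1942…
  H = 60 × 3.1942… = 191.654…° → H = 191.7°
= HSL(191.7°, 66.5%, 41.0%)


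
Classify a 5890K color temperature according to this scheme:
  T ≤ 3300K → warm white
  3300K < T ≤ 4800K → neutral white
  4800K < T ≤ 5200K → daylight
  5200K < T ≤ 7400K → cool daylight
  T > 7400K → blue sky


Temperature: 5890K
5200K < 5890K ≤ 7400K → cool daylight
Classification: cool daylight


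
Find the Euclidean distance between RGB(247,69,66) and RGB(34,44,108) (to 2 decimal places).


d = √[(R₁-R₂)² + (G₁-G₂)² + (B₁-B₂)²]
d = √[(247-34)² + (69-44)² + (66-108)²]
d = √[45369 + 625 + 1764]
d = √47758
d ≈ 218.54


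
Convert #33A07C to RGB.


33 → 51 (R)
A0 → 160 (G)
7C → 124 (B)
= RGB(51, 160, 124)


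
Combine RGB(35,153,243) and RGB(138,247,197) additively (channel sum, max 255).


Additive: each channel = min(255, C₁+C₂)
R: 35+138 = 173 → 173
G: 153+247 = 400 → 255
B: 243+197 = 440 → 255
= RGB(173, 255, 255)


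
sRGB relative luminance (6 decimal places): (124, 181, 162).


Linearize each channel (sRGB transfer function): c = v/255; c_lin = c/12.92 if c ≤ 0.04045, else ((c+0.055)/1.055)^2.4
  R: 124/255 ≈ 0.486275 > 0.04045 → ((0.486275+0.055)/1.055)^2.4 ≈ 0.201556
  G: 181/255 ≈ 0.709804 > 0.04045 → ((0.709804+0.055)/1.055)^2.4 ≈ 0.462077
  B: 162/255 ≈ 0.635294 > 0.04045 → ((0.635294+0.055)/1.055)^2.4 ≈ 0.361307
R_lin = 0.201556, G_lin = 0.462077, B_lin = 0.361307
L = 0.2126×R + 0.7152×G + 0.0722×B
L = 0.2126×0.201556 + 0.7152×0.462077 + 0.0722×0.361307
L ≈ 0.399415


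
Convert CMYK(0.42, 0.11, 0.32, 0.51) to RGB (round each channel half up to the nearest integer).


R = 255 × (1-C) × (1-K) = 255 × 0.58 × 0.49 = 72.471 → 72
G = 255 × (1-M) × (1-K) = 255 × 0.89 × 0.49 = 111.2055 → 111
B = 255 × (1-Y) × (1-K) = 255 × 0.68 × 0.49 = 84.966 → 85
= RGB(72, 111, 85)


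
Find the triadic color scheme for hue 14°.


Triadic: equally spaced at 120° intervals
H1 = 14°
H2 = (14 + 120) mod 360 = 134°
H3 = (14 + 240) mod 360 = 254°
Triadic = 14°, 134°, 254°


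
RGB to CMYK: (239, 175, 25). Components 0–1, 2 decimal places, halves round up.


R'=239/255≈0.9373, G'=175/255≈0.6863, B'=25/255≈0.0980
K = 1 - max(R',G',B') = 1 - 239/255 = 16/255 = 0.06274… → 0.06
(1-R'-K)/(1-K) simplifies to (max-R)/max with max = 239:
C = (239-239)/239 = 0/239 = 0 → 0.00
M = (239-175)/239 = 64/239 = 0.26778… → 0.27
Y = (239-25)/239 = 214/239 = 0.89539… → 0.90
= CMYK(0.00, 0.27, 0.90, 0.06)


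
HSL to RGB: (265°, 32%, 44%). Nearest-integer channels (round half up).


H=265°, S=0.32, L=0.44
C = (1-|2L-1|)×S = (1-|-0.12|)×0.32 = 0.2816
H' = H/60 = 265/60 ≈ 4.4167; X = C×(1-|H' mod 2 - 1|) ≈ 0.1173
m = L - C/2 = 0.44 - 0.1408 = 0.2992
Sector ⌊H'⌋ = 4 → (R',G',B') = (≈0.1173, 0.0, 0.2816)
RGB = ((R'+m)×255, (G'+m)×255, (B'+m)×255) = (106.216, 76.296, 148.104)
Round half up → RGB(106, 76, 148)


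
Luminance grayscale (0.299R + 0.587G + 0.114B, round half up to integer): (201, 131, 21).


Gray = 0.299×R + 0.587×G + 0.114×B
Gray = 0.299×201 + 0.587×131 + 0.114×21
Gray = 60.099 + 76.897 + 2.394
Gray = 139.390 → round half up → 139
Gray = 139


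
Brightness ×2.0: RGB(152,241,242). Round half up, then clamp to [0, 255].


Multiply each channel by 2.0, round half up, clamp to [0, 255]
R: 152×2.0 = 304 → clamp → 255
G: 241×2.0 = 482 → clamp → 255
B: 242×2.0 = 484 → clamp → 255
= RGB(255, 255, 255)


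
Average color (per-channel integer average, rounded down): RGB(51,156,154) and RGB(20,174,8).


Midpoint: each channel = ⌊(C₁+C₂)/2⌋
R: ⌊(51+20)/2⌋ = 35
G: ⌊(156+174)/2⌋ = 165
B: ⌊(154+8)/2⌋ = 81
= RGB(35, 165, 81)


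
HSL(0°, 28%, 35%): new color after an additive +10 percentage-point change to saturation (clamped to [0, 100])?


Original S = 28%
Adjustment = +10 percentage points
New S = 28 + (10) = 38
Clamp to [0, 100] → 38
= HSL(0°, 38%, 35%)


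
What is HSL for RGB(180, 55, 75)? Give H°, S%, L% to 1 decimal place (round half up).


Normalize: R'=180/255≈0.7059, G'=55/255≈0.2157, B'=75/255≈0.2941
Max=180/255, Min=55/255, Δ=Max-Min=125/255
L = (Max+Min)/2 = (180+55)/510 = 235/510 = 0.46078… → L = 46.1%
L ≤ 0.5 → S = Δ/(Max+Min) = 125/(180+55) = 125/235 = 0.53191… → S = 53.2%
(the 1/255 factors cancel in S and H, so raw channel differences can be used)
Max is R' → H = 60 × (((G-B)/Δ) mod 6) = 60 × (((55-75)/125) mod 6)
  (-20)/125 = -0.16; negative, so add 6 → 5.84
  H = 60 × 5.84 = 350.4° → H = 350.4°
= HSL(350.4°, 53.2%, 46.1%)


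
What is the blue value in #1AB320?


Color: #1AB320
R = 1A = 26
G = B3 = 179
B = 20 = 32
Blue = 32


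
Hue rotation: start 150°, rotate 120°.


New hue = (H + rotation) mod 360
New hue = (150 + 120) mod 360
= 270 mod 360
= 270°


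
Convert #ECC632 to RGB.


EC → 236 (R)
C6 → 198 (G)
32 → 50 (B)
= RGB(236, 198, 50)


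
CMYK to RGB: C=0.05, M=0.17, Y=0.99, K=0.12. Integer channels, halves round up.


R = 255 × (1-C) × (1-K) = 255 × 0.95 × 0.88 = 213.18 → 213
G = 255 × (1-M) × (1-K) = 255 × 0.83 × 0.88 = 186.252 → 186
B = 255 × (1-Y) × (1-K) = 255 × 0.01 × 0.88 = 2.244 → 2
= RGB(213, 186, 2)


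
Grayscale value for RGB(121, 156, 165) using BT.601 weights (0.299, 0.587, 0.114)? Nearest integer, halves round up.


Gray = 0.299×R + 0.587×G + 0.114×B
Gray = 0.299×121 + 0.587×156 + 0.114×165
Gray = 36.179 + 91.572 + 18.810
Gray = 146.561 → round half up → 147
Gray = 147


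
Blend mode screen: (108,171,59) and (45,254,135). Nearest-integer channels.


Screen: C = 255 - (255-A)×(255-B)/255, rounded to nearest integer
R: 255 - (255-108)×(255-45)/255 = 255 - 30870/255 ≈ 255 - 121.059 = 133.941 → 134
G: 255 - (255-171)×(255-254)/255 = 255 - 84/255 ≈ 255 - 0.329 = 254.671 → 255
B: 255 - (255-59)×(255-135)/255 = 255 - 23520/255 ≈ 255 - 92.235 = 162.765 → 163
= RGB(134, 255, 163)


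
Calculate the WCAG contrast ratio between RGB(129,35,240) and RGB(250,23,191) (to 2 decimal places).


Linearize each sRGB channel c=v/255: c/12.92 if c ≤ 0.04045 else ((c+0.055)/1.055)^2.4
L = 0.2126×R_lin + 0.7152×G_lin + 0.0722×B_lin
Color 1 (129,35,240):
  R=129: 129/255≈0.5059 > 0.04045 → ((0.5059+0.055)/1.055)^2.4 ≈ 0.21953
  G=35: 35/255≈0.1373 > 0.04045 → ((0.1373+0.055)/1.055)^2.4 ≈ 0.01681
  B=240: 240/255≈0.9412 > 0.04045 → ((0.9412+0.055)/1.055)^2.4 ≈ 0.87137
  L1 = 0.2126×0.21953 + 0.7152×0.01681 + 0.0722×0.87137 ≈ 0.12160
Color 2 (250,23,191):
  R=250: 250/255≈0.9804 > 0.04045 → ((0.9804+0.055)/1.055)^2.4 ≈ 0.95597
  G=23: 23/255≈0.0902 > 0.04045 → ((0.0902+0.055)/1.055)^2.4 ≈ 0.00857
  B=191: 191/255≈0.7490 > 0.04045 → ((0.7490+0.055)/1.055)^2.4 ≈ 0.52100
  L2 = 0.2126×0.95597 + 0.7152×0.00857 + 0.0722×0.52100 ≈ 0.24698
Lighter = 0.24698, Darker = 0.12160
Ratio = (L_lighter + 0.05) / (L_darker + 0.05)
Ratio = (0.24698 + 0.05) / (0.12160 + 0.05) = 0.29698 / 0.17160 ≈ 1.7306
Ratio ≈ 1.73:1


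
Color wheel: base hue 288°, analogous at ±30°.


Base hue: 288°
Left analog: (288 - 30) mod 360 = 258°
Right analog: (288 + 30) mod 360 = 318°
Analogous hues = 258° and 318°


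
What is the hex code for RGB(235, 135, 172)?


R = 235 → EB (hex)
G = 135 → 87 (hex)
B = 172 → AC (hex)
Hex = #EB87AC


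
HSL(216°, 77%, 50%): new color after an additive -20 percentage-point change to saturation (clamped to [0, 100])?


Original S = 77%
Adjustment = -20 percentage points
New S = 77 + (-20) = 57
Clamp to [0, 100] → 57
= HSL(216°, 57%, 50%)


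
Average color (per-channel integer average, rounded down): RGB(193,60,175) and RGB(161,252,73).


Midpoint: each channel = ⌊(C₁+C₂)/2⌋
R: ⌊(193+161)/2⌋ = 177
G: ⌊(60+252)/2⌋ = 156
B: ⌊(175+73)/2⌋ = 124
= RGB(177, 156, 124)


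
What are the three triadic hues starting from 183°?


Triadic: equally spaced at 120° intervals
H1 = 183°
H2 = (183 + 120) mod 360 = 303°
H3 = (183 + 240) mod 360 = 63°
Triadic = 183°, 303°, 63°


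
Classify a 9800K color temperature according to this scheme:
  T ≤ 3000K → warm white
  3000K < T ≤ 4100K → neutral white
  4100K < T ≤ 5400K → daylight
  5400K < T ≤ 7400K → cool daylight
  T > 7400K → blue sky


Temperature: 9800K
9800K > 7400K → blue sky
Classification: blue sky


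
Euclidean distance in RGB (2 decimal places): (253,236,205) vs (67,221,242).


d = √[(R₁-R₂)² + (G₁-G₂)² + (B₁-B₂)²]
d = √[(253-67)² + (236-221)² + (205-242)²]
d = √[34596 + 225 + 1369]
d = √36190
d ≈ 190.24


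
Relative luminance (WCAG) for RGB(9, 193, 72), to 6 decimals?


Linearize each channel (sRGB transfer function): c = v/255; c_lin = c/12.92 if c ≤ 0.04045, else ((c+0.055)/1.055)^2.4
  R: 9/255 ≈ 0.035294 ≤ 0.04045 → 0.035294/12.92 ≈ 0.002732
  G: 193/255 ≈ 0.756863 > 0.04045 → ((0.756863+0.055)/1.055)^2.4 ≈ 0.533276
  B: 72/255 ≈ 0.282353 > 0.04045 → ((0.282353+0.055)/1.055)^2.4 ≈ 0.064803
R_lin = 0.002732, G_lin = 0.533276, B_lin = 0.064803
L = 0.2126×R + 0.7152×G + 0.0722×B
L = 0.2126×0.002732 + 0.7152×0.533276 + 0.0722×0.064803
L ≈ 0.386659


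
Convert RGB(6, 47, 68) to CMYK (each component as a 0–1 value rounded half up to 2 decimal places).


R'=6/255≈0.0235, G'=47/255≈0.1843, B'=68/255≈0.2667
K = 1 - max(R',G',B') = 1 - 68/255 = 187/255 = 0.73333… → 0.73
(1-R'-K)/(1-K) simplifies to (max-R)/max with max = 68:
C = (68-6)/68 = 62/68 = 0.91176… → 0.91
M = (68-47)/68 = 21/68 = 0.30882… → 0.31
Y = (68-68)/68 = 0/68 = 0 → 0.00
= CMYK(0.91, 0.31, 0.00, 0.73)


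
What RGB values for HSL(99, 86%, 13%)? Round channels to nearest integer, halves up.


H=99°, S=0.86, L=0.13
C = (1-|2L-1|)×S = (1-|-0.74|)×0.86 = 0.2236
H' = H/60 = 99/60 ≈ 1.6500; X = C×(1-|H' mod 2 - 1|) = 0.07826
m = L - C/2 = 0.13 - 0.1118 = 0.0182
Sector ⌊H'⌋ = 1 → (R',G',B') = (0.07826, 0.2236, 0.0)
RGB = ((R'+m)×255, (G'+m)×255, (B'+m)×255) = (24.5973, 61.659, 4.641)
Round half up → RGB(25, 62, 5)


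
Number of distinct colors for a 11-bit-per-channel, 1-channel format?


Total bits = 11 bits/channel × 1 channels = 11 bits
Distinct colors = 2^11
= 2,048 colors


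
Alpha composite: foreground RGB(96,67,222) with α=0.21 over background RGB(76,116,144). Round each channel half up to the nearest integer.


C = α×F + (1-α)×B, with 1-α = 0.79
R: 0.21×96 + 0.79×76 = 20.16 + 60.04 = 80.20 → 80
G: 0.21×67 + 0.79×116 = 14.07 + 91.64 = 105.71 → 106
B: 0.21×222 + 0.79×144 = 46.62 + 113.76 = 160.38 → 160
= RGB(80, 106, 160)


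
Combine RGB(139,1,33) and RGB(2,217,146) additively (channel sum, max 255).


Additive: each channel = min(255, C₁+C₂)
R: 139+2 = 141 → 141
G: 1+217 = 218 → 218
B: 33+146 = 179 → 179
= RGB(141, 218, 179)


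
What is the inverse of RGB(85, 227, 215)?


Invert: (255-R, 255-G, 255-B)
R: 255-85 = 170
G: 255-227 = 28
B: 255-215 = 40
= RGB(170, 28, 40)


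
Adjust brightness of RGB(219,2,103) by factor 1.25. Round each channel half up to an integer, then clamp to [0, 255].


Multiply each channel by 1.25, round half up, clamp to [0, 255]
R: 219×1.25 = 273.75 → round → 274 → clamp → 255
G: 2×1.25 = 2.5 → round → 3
B: 103×1.25 = 128.75 → round → 129
= RGB(255, 3, 129)


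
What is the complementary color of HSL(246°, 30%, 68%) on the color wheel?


Complement = opposite side of color wheel = hue + 180°
H' = (246 + 180) mod 360 = 66°
S and L unchanged.
= HSL(66°, 30%, 68%)


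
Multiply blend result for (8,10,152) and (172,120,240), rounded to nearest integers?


Multiply: C = A×B/255, rounded to nearest integer
R: 8×172/255 = 1376/255 ≈ 5.396 → 5
G: 10×120/255 = 1200/255 ≈ 4.706 → 5
B: 152×240/255 = 36480/255 ≈ 143.059 → 143
= RGB(5, 5, 143)


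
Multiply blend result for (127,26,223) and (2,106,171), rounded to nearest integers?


Multiply: C = A×B/255, rounded to nearest integer
R: 127×2/255 = 254/255 ≈ 0.996 → 1
G: 26×106/255 = 2756/255 ≈ 10.808 → 11
B: 223×171/255 = 38133/255 ≈ 149.541 → 150
= RGB(1, 11, 150)


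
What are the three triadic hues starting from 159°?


Triadic: equally spaced at 120° intervals
H1 = 159°
H2 = (159 + 120) mod 360 = 279°
H3 = (159 + 240) mod 360 = 39°
Triadic = 159°, 279°, 39°


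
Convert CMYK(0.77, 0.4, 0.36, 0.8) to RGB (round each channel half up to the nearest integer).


R = 255 × (1-C) × (1-K) = 255 × 0.23 × 0.20 = 11.73 → 12
G = 255 × (1-M) × (1-K) = 255 × 0.60 × 0.20 = 30.6 → 31
B = 255 × (1-Y) × (1-K) = 255 × 0.64 × 0.20 = 32.64 → 33
= RGB(12, 31, 33)


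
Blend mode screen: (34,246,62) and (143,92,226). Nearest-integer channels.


Screen: C = 255 - (255-A)×(255-B)/255, rounded to nearest integer
R: 255 - (255-34)×(255-143)/255 = 255 - 24752/255 ≈ 255 - 97.067 = 157.933 → 158
G: 255 - (255-246)×(255-92)/255 = 255 - 1467/255 ≈ 255 - 5.753 = 249.247 → 249
B: 255 - (255-62)×(255-226)/255 = 255 - 5597/255 ≈ 255 - 21.949 = 233.051 → 233
= RGB(158, 249, 233)


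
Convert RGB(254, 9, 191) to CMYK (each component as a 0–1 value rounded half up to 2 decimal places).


R'=254/255≈0.9961, G'=9/255≈0.0353, B'=191/255≈0.7490
K = 1 - max(R',G',B') = 1 - 254/255 = 1/255 = 0.00392… → 0.00
(1-R'-K)/(1-K) simplifies to (max-R)/max with max = 254:
C = (254-254)/254 = 0/254 = 0 → 0.00
M = (254-9)/254 = 245/254 = 0.96456… → 0.96
Y = (254-191)/254 = 63/254 = 0.24803… → 0.25
= CMYK(0.00, 0.96, 0.25, 0.00)


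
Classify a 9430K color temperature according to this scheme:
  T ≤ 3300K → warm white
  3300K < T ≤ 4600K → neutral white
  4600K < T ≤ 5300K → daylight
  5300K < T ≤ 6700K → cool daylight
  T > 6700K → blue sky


Temperature: 9430K
9430K > 6700K → blue sky
Classification: blue sky


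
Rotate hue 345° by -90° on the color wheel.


New hue = (H + rotation) mod 360
New hue = (345 -90) mod 360
= 255 mod 360
= 255°


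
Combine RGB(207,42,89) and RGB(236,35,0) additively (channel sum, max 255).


Additive: each channel = min(255, C₁+C₂)
R: 207+236 = 443 → 255
G: 42+35 = 77 → 77
B: 89+0 = 89 → 89
= RGB(255, 77, 89)


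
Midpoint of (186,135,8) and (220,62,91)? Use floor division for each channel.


Midpoint: each channel = ⌊(C₁+C₂)/2⌋
R: ⌊(186+220)/2⌋ = 203
G: ⌊(135+62)/2⌋ = 98
B: ⌊(8+91)/2⌋ = 49
= RGB(203, 98, 49)
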